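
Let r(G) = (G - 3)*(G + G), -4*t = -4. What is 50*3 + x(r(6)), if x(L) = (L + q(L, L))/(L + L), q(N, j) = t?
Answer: 10837/72 ≈ 150.51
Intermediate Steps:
t = 1 (t = -¼*(-4) = 1)
q(N, j) = 1
r(G) = 2*G*(-3 + G) (r(G) = (-3 + G)*(2*G) = 2*G*(-3 + G))
x(L) = (1 + L)/(2*L) (x(L) = (L + 1)/(L + L) = (1 + L)/((2*L)) = (1 + L)*(1/(2*L)) = (1 + L)/(2*L))
50*3 + x(r(6)) = 50*3 + (1 + 2*6*(-3 + 6))/(2*((2*6*(-3 + 6)))) = 150 + (1 + 2*6*3)/(2*((2*6*3))) = 150 + (½)*(1 + 36)/36 = 150 + (½)*(1/36)*37 = 150 + 37/72 = 10837/72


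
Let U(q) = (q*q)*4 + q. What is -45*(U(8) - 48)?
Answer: -9720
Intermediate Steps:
U(q) = q + 4*q**2 (U(q) = q**2*4 + q = 4*q**2 + q = q + 4*q**2)
-45*(U(8) - 48) = -45*(8*(1 + 4*8) - 48) = -45*(8*(1 + 32) - 48) = -45*(8*33 - 48) = -45*(264 - 48) = -45*216 = -9720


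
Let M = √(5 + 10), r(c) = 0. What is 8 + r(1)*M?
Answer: 8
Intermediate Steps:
M = √15 ≈ 3.8730
8 + r(1)*M = 8 + 0*√15 = 8 + 0 = 8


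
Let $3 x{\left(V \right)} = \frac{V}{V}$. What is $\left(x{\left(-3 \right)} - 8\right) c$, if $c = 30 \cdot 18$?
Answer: $-4140$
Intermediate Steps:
$x{\left(V \right)} = \frac{1}{3}$ ($x{\left(V \right)} = \frac{V \frac{1}{V}}{3} = \frac{1}{3} \cdot 1 = \frac{1}{3}$)
$c = 540$
$\left(x{\left(-3 \right)} - 8\right) c = \left(\frac{1}{3} - 8\right) 540 = \left(- \frac{23}{3}\right) 540 = -4140$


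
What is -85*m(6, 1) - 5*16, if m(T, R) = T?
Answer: -590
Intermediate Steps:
-85*m(6, 1) - 5*16 = -85*6 - 5*16 = -510 - 80 = -590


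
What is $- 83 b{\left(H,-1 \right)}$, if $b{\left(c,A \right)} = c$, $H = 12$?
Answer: $-996$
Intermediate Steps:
$- 83 b{\left(H,-1 \right)} = \left(-83\right) 12 = -996$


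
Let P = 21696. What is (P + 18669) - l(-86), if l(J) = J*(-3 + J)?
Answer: 32711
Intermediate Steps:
(P + 18669) - l(-86) = (21696 + 18669) - (-86)*(-3 - 86) = 40365 - (-86)*(-89) = 40365 - 1*7654 = 40365 - 7654 = 32711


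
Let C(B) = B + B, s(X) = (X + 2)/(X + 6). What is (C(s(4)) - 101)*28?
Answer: -13972/5 ≈ -2794.4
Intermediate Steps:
s(X) = (2 + X)/(6 + X)
C(B) = 2*B
(C(s(4)) - 101)*28 = (2*((2 + 4)/(6 + 4)) - 101)*28 = (2*(6/10) - 101)*28 = (2*((⅒)*6) - 101)*28 = (2*(⅗) - 101)*28 = (6/5 - 101)*28 = -499/5*28 = -13972/5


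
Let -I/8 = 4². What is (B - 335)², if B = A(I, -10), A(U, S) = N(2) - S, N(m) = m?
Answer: 104329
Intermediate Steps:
I = -128 (I = -8*4² = -8*16 = -128)
A(U, S) = 2 - S
B = 12 (B = 2 - 1*(-10) = 2 + 10 = 12)
(B - 335)² = (12 - 335)² = (-323)² = 104329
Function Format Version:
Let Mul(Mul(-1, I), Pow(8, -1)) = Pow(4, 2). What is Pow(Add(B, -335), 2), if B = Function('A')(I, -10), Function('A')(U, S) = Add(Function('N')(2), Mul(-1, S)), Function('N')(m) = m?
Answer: 104329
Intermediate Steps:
I = -128 (I = Mul(-8, Pow(4, 2)) = Mul(-8, 16) = -128)
Function('A')(U, S) = Add(2, Mul(-1, S))
B = 12 (B = Add(2, Mul(-1, -10)) = Add(2, 10) = 12)
Pow(Add(B, -335), 2) = Pow(Add(12, -335), 2) = Pow(-323, 2) = 104329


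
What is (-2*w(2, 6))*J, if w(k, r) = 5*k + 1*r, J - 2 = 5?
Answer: -224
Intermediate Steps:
J = 7 (J = 2 + 5 = 7)
w(k, r) = r + 5*k (w(k, r) = 5*k + r = r + 5*k)
(-2*w(2, 6))*J = -2*(6 + 5*2)*7 = -2*(6 + 10)*7 = -2*16*7 = -32*7 = -224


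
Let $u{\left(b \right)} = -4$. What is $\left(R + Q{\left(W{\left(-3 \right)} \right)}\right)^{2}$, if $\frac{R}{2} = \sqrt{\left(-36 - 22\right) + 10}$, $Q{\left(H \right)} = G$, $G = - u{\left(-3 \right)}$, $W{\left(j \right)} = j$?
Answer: $-176 + 64 i \sqrt{3} \approx -176.0 + 110.85 i$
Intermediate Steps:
$G = 4$ ($G = \left(-1\right) \left(-4\right) = 4$)
$Q{\left(H \right)} = 4$
$R = 8 i \sqrt{3}$ ($R = 2 \sqrt{\left(-36 - 22\right) + 10} = 2 \sqrt{-58 + 10} = 2 \sqrt{-48} = 2 \cdot 4 i \sqrt{3} = 8 i \sqrt{3} \approx 13.856 i$)
$\left(R + Q{\left(W{\left(-3 \right)} \right)}\right)^{2} = \left(8 i \sqrt{3} + 4\right)^{2} = \left(4 + 8 i \sqrt{3}\right)^{2}$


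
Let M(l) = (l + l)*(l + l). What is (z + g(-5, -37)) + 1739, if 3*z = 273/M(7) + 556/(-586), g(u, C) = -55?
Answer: 41450251/24612 ≈ 1684.1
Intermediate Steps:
M(l) = 4*l² (M(l) = (2*l)*(2*l) = 4*l²)
z = 3643/24612 (z = (273/((4*7²)) + 556/(-586))/3 = (273/((4*49)) + 556*(-1/586))/3 = (273/196 - 278/293)/3 = (273*(1/196) - 278/293)/3 = (39/28 - 278/293)/3 = (⅓)*(3643/8204) = 3643/24612 ≈ 0.14802)
(z + g(-5, -37)) + 1739 = (3643/24612 - 55) + 1739 = -1350017/24612 + 1739 = 41450251/24612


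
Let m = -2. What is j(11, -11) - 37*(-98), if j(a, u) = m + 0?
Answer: 3624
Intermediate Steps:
j(a, u) = -2 (j(a, u) = -2 + 0 = -2)
j(11, -11) - 37*(-98) = -2 - 37*(-98) = -2 + 3626 = 3624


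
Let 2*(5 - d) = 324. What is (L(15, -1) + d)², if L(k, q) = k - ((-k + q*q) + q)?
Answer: 16129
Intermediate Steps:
d = -157 (d = 5 - ½*324 = 5 - 162 = -157)
L(k, q) = -q - q² + 2*k (L(k, q) = k - ((-k + q²) + q) = k - ((q² - k) + q) = k - (q + q² - k) = k + (k - q - q²) = -q - q² + 2*k)
(L(15, -1) + d)² = ((-1*(-1) - 1*(-1)² + 2*15) - 157)² = ((1 - 1*1 + 30) - 157)² = ((1 - 1 + 30) - 157)² = (30 - 157)² = (-127)² = 16129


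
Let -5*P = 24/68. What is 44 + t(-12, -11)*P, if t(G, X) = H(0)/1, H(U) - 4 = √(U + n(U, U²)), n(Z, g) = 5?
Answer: 3716/85 - 6*√5/85 ≈ 43.560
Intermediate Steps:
P = -6/85 (P = -24/(5*68) = -⅕*6/17 = -6/85 ≈ -0.070588)
H(U) = 4 + √(5 + U) (H(U) = 4 + √(U + 5) = 4 + √(5 + U))
t(G, X) = 4 + √5 (t(G, X) = (4 + √(5 + 0))/1 = (4 + √5)*1 = 4 + √5)
44 + t(-12, -11)*P = 44 + (4 + √5)*(-6/85) = 44 + (-24/85 - 6*√5/85) = 3716/85 - 6*√5/85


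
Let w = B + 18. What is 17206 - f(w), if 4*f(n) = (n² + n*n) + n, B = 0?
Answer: 34079/2 ≈ 17040.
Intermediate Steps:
w = 18 (w = 0 + 18 = 18)
f(n) = n²/2 + n/4 (f(n) = ((n² + n*n) + n)/4 = ((n² + n²) + n)/4 = (2*n² + n)/4 = (n + 2*n²)/4 = n²/2 + n/4)
17206 - f(w) = 17206 - 18*(1 + 2*18)/4 = 17206 - 18*(1 + 36)/4 = 17206 - 18*37/4 = 17206 - 1*333/2 = 17206 - 333/2 = 34079/2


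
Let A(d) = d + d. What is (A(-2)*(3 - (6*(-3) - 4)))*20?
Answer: -2000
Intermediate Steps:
A(d) = 2*d
(A(-2)*(3 - (6*(-3) - 4)))*20 = ((2*(-2))*(3 - (6*(-3) - 4)))*20 = -4*(3 - (-18 - 4))*20 = -4*(3 - 1*(-22))*20 = -4*(3 + 22)*20 = -4*25*20 = -100*20 = -2000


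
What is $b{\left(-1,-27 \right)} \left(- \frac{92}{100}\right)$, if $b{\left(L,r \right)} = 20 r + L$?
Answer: $\frac{12443}{25} \approx 497.72$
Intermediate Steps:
$b{\left(L,r \right)} = L + 20 r$
$b{\left(-1,-27 \right)} \left(- \frac{92}{100}\right) = \left(-1 + 20 \left(-27\right)\right) \left(- \frac{92}{100}\right) = \left(-1 - 540\right) \left(\left(-92\right) \frac{1}{100}\right) = \left(-541\right) \left(- \frac{23}{25}\right) = \frac{12443}{25}$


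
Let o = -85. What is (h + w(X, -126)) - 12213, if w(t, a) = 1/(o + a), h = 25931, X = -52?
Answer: 2894497/211 ≈ 13718.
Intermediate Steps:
w(t, a) = 1/(-85 + a)
(h + w(X, -126)) - 12213 = (25931 + 1/(-85 - 126)) - 12213 = (25931 + 1/(-211)) - 12213 = (25931 - 1/211) - 12213 = 5471440/211 - 12213 = 2894497/211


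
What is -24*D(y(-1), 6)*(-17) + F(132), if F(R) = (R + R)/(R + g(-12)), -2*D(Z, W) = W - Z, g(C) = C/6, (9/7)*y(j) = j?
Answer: -269224/195 ≈ -1380.6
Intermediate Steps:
y(j) = 7*j/9
g(C) = C/6 (g(C) = C*(⅙) = C/6)
D(Z, W) = Z/2 - W/2 (D(Z, W) = -(W - Z)/2 = Z/2 - W/2)
F(R) = 2*R/(-2 + R) (F(R) = (R + R)/(R + (⅙)*(-12)) = (2*R)/(R - 2) = (2*R)/(-2 + R) = 2*R/(-2 + R))
-24*D(y(-1), 6)*(-17) + F(132) = -24*(((7/9)*(-1))/2 - ½*6)*(-17) + 2*132/(-2 + 132) = -24*((½)*(-7/9) - 3)*(-17) + 2*132/130 = -24*(-7/18 - 3)*(-17) + 2*132*(1/130) = -24*(-61/18)*(-17) + 132/65 = (244/3)*(-17) + 132/65 = -4148/3 + 132/65 = -269224/195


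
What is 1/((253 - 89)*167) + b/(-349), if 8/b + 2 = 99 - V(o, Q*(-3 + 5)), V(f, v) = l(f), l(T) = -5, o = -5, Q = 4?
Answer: -91753/487479012 ≈ -0.00018822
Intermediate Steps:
V(f, v) = -5
b = 4/51 (b = 8/(-2 + (99 - 1*(-5))) = 8/(-2 + (99 + 5)) = 8/(-2 + 104) = 8/102 = 8*(1/102) = 4/51 ≈ 0.078431)
1/((253 - 89)*167) + b/(-349) = 1/((253 - 89)*167) + (4/51)/(-349) = (1/167)/164 + (4/51)*(-1/349) = (1/164)*(1/167) - 4/17799 = 1/27388 - 4/17799 = -91753/487479012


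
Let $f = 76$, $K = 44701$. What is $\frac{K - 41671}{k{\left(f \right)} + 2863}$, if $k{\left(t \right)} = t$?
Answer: $\frac{3030}{2939} \approx 1.031$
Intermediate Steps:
$\frac{K - 41671}{k{\left(f \right)} + 2863} = \frac{44701 - 41671}{76 + 2863} = \frac{3030}{2939}$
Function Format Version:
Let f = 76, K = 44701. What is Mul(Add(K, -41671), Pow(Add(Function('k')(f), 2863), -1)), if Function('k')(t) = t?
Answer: Rational(3030, 2939) ≈ 1.0310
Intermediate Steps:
Mul(Add(K, -41671), Pow(Add(Function('k')(f), 2863), -1)) = Mul(Add(44701, -41671), Pow(Add(76, 2863), -1)) = Mul(3030, Pow(2939, -1)) = Mul(3030, Rational(1, 2939)) = Rational(3030, 2939)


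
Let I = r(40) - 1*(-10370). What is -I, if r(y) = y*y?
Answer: -11970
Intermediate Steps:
r(y) = y**2
I = 11970 (I = 40**2 - 1*(-10370) = 1600 + 10370 = 11970)
-I = -1*11970 = -11970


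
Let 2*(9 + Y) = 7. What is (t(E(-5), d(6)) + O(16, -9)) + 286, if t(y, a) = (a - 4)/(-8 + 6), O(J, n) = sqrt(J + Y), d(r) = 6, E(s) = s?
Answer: 285 + sqrt(42)/2 ≈ 288.24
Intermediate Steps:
Y = -11/2 (Y = -9 + (1/2)*7 = -9 + 7/2 = -11/2 ≈ -5.5000)
O(J, n) = sqrt(-11/2 + J) (O(J, n) = sqrt(J - 11/2) = sqrt(-11/2 + J))
t(y, a) = 2 - a/2 (t(y, a) = (-4 + a)/(-2) = (-4 + a)*(-1/2) = 2 - a/2)
(t(E(-5), d(6)) + O(16, -9)) + 286 = ((2 - 1/2*6) + sqrt(-22 + 4*16)/2) + 286 = ((2 - 3) + sqrt(-22 + 64)/2) + 286 = (-1 + sqrt(42)/2) + 286 = 285 + sqrt(42)/2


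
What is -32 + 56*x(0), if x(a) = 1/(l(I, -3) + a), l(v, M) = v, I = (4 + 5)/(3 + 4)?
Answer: 104/9 ≈ 11.556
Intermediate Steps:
I = 9/7 ≈ 1.2857
x(a) = 1/(9/7 + a)
-32 + 56*x(0) = -32 + 56*(7/(9 + 7*0)) = -32 + 56*(7/(9 + 0)) = -32 + 56*(7/9) = -32 + 392/9 = 104/9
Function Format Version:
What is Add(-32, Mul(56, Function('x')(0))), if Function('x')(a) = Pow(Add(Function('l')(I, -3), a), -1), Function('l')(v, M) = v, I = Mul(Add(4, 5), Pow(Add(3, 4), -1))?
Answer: Rational(104, 9) ≈ 11.556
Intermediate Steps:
I = Rational(9, 7) (I = Mul(9, Pow(7, -1)) = Mul(9, Rational(1, 7)) = Rational(9, 7) ≈ 1.2857)
Function('x')(a) = Pow(Add(Rational(9, 7), a), -1)
Add(-32, Mul(56, Function('x')(0))) = Add(-32, Mul(56, Mul(7, Pow(Add(9, Mul(7, 0)), -1)))) = Add(-32, Mul(56, Mul(7, Pow(Add(9, 0), -1)))) = Add(-32, Mul(56, Mul(7, Pow(9, -1)))) = Add(-32, Mul(56, Mul(7, Rational(1, 9)))) = Add(-32, Mul(56, Rational(7, 9))) = Add(-32, Rational(392, 9)) = Rational(104, 9)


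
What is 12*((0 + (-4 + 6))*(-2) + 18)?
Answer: 168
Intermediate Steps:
12*((0 + (-4 + 6))*(-2) + 18) = 12*((0 + 2)*(-2) + 18) = 12*(2*(-2) + 18) = 12*(-4 + 18) = 12*14 = 168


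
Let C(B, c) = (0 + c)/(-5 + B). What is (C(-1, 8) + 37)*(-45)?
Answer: -1605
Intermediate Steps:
C(B, c) = c/(-5 + B)
(C(-1, 8) + 37)*(-45) = (8/(-5 - 1) + 37)*(-45) = (8/(-6) + 37)*(-45) = (8*(-⅙) + 37)*(-45) = (-4/3 + 37)*(-45) = (107/3)*(-45) = -1605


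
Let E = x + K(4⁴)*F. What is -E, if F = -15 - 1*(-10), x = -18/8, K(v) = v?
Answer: 5129/4 ≈ 1282.3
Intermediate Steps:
x = -9/4 (x = -18*⅛ = -9/4 ≈ -2.2500)
F = -5 (F = -15 + 10 = -5)
E = -5129/4 (E = -9/4 + 4⁴*(-5) = -9/4 + 256*(-5) = -9/4 - 1280 = -5129/4 ≈ -1282.3)
-E = -1*(-5129/4) = 5129/4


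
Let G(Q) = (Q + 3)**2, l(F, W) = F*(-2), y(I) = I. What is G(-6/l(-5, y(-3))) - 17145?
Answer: -428481/25 ≈ -17139.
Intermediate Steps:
l(F, W) = -2*F
G(Q) = (3 + Q)**2
G(-6/l(-5, y(-3))) - 17145 = (3 - 6/((-2*(-5))))**2 - 17145 = (3 - 6/10)**2 - 17145 = (3 - 6*1/10)**2 - 17145 = (3 - 3/5)**2 - 17145 = (12/5)**2 - 17145 = 144/25 - 17145 = -428481/25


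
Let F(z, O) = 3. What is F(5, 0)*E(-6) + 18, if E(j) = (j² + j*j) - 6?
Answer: 216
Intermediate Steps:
E(j) = -6 + 2*j² (E(j) = (j² + j²) - 6 = 2*j² - 6 = -6 + 2*j²)
F(5, 0)*E(-6) + 18 = 3*(-6 + 2*(-6)²) + 18 = 3*(-6 + 2*36) + 18 = 3*(-6 + 72) + 18 = 3*66 + 18 = 198 + 18 = 216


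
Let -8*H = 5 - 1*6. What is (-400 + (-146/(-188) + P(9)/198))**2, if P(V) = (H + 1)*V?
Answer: 10902893614209/68425984 ≈ 1.5934e+5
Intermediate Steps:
H = 1/8 (H = -(5 - 1*6)/8 = -(5 - 6)/8 = -1/8*(-1) = 1/8 ≈ 0.12500)
P(V) = 9*V/8 (P(V) = (1/8 + 1)*V = 9*V/8)
(-400 + (-146/(-188) + P(9)/198))**2 = (-400 + (-146/(-188) + ((9/8)*9)/198))**2 = (-400 + (-146*(-1/188) + (81/8)*(1/198)))**2 = (-400 + (73/94 + 9/176))**2 = (-400 + 6847/8272)**2 = (-3301953/8272)**2 = 10902893614209/68425984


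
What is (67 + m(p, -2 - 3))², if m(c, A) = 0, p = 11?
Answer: 4489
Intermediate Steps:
(67 + m(p, -2 - 3))² = (67 + 0)² = 67² = 4489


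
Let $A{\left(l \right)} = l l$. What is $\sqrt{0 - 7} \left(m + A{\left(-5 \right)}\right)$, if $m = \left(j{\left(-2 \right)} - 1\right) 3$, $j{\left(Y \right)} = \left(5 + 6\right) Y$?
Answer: $- 44 i \sqrt{7} \approx - 116.41 i$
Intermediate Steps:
$j{\left(Y \right)} = 11 Y$
$A{\left(l \right)} = l^{2}$
$m = -69$ ($m = \left(11 \left(-2\right) - 1\right) 3 = \left(-22 - 1\right) 3 = \left(-23\right) 3 = -69$)
$\sqrt{0 - 7} \left(m + A{\left(-5 \right)}\right) = \sqrt{0 - 7} \left(-69 + \left(-5\right)^{2}\right) = \sqrt{-7} \left(-69 + 25\right) = i \sqrt{7} \left(-44\right) = - 44 i \sqrt{7}$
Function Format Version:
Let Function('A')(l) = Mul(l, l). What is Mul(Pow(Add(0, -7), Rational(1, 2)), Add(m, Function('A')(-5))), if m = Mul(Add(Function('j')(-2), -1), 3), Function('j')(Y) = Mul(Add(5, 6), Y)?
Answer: Mul(-44, I, Pow(7, Rational(1, 2))) ≈ Mul(-116.41, I)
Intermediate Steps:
Function('j')(Y) = Mul(11, Y)
Function('A')(l) = Pow(l, 2)
m = -69 (m = Mul(Add(Mul(11, -2), -1), 3) = Mul(Add(-22, -1), 3) = Mul(-23, 3) = -69)
Mul(Pow(Add(0, -7), Rational(1, 2)), Add(m, Function('A')(-5))) = Mul(Pow(Add(0, -7), Rational(1, 2)), Add(-69, Pow(-5, 2))) = Mul(Pow(-7, Rational(1, 2)), Add(-69, 25)) = Mul(Mul(I, Pow(7, Rational(1, 2))), -44) = Mul(-44, I, Pow(7, Rational(1, 2)))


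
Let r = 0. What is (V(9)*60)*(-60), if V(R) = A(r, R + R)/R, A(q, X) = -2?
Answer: 800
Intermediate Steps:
V(R) = -2/R
(V(9)*60)*(-60) = (-2/9*60)*(-60) = (-2*⅑*60)*(-60) = -2/9*60*(-60) = -40/3*(-60) = 800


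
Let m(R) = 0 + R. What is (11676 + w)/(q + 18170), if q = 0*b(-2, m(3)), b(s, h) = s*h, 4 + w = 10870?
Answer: 11271/9085 ≈ 1.2406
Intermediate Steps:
m(R) = R
w = 10866 (w = -4 + 10870 = 10866)
b(s, h) = h*s
q = 0 (q = 0*(3*(-2)) = 0*(-6) = 0)
(11676 + w)/(q + 18170) = (11676 + 10866)/(0 + 18170) = 22542/18170 = 22542*(1/18170) = 11271/9085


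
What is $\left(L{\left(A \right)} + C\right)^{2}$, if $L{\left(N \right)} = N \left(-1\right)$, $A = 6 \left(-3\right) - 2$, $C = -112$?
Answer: $8464$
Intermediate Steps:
$A = -20$ ($A = -18 - 2 = -20$)
$L{\left(N \right)} = - N$
$\left(L{\left(A \right)} + C\right)^{2} = \left(\left(-1\right) \left(-20\right) - 112\right)^{2} = \left(20 - 112\right)^{2} = \left(-92\right)^{2} = 8464$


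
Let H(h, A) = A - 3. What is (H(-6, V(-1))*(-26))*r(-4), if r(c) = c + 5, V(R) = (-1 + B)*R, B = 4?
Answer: 156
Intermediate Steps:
V(R) = 3*R (V(R) = (-1 + 4)*R = 3*R)
r(c) = 5 + c
H(h, A) = -3 + A
(H(-6, V(-1))*(-26))*r(-4) = ((-3 + 3*(-1))*(-26))*(5 - 4) = ((-3 - 3)*(-26))*1 = -6*(-26)*1 = 156*1 = 156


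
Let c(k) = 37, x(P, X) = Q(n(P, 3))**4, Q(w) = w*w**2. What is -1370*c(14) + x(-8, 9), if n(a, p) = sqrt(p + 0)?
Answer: -49961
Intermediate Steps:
n(a, p) = sqrt(p)
Q(w) = w**3
x(P, X) = 729 (x(P, X) = ((sqrt(3))**3)**4 = (3*sqrt(3))**4 = 729)
-1370*c(14) + x(-8, 9) = -1370*37 + 729 = -50690 + 729 = -49961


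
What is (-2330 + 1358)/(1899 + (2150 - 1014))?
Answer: -972/3035 ≈ -0.32026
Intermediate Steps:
(-2330 + 1358)/(1899 + (2150 - 1014)) = -972/(1899 + 1136) = -972/3035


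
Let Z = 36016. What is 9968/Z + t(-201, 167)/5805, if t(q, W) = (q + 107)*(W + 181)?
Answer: -23339399/4355685 ≈ -5.3584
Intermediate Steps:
t(q, W) = (107 + q)*(181 + W)
9968/Z + t(-201, 167)/5805 = 9968/36016 + (19367 + 107*167 + 181*(-201) + 167*(-201))/5805 = 9968*(1/36016) + (19367 + 17869 - 36381 - 33567)*(1/5805) = 623/2251 - 32712*1/5805 = 623/2251 - 10904/1935 = -23339399/4355685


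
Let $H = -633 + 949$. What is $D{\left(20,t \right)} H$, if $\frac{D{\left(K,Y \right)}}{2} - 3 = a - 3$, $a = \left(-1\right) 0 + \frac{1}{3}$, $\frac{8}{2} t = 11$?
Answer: $\frac{632}{3} \approx 210.67$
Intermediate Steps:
$t = \frac{11}{4}$ ($t = \frac{1}{4} \cdot 11 = \frac{11}{4} \approx 2.75$)
$H = 316$
$a = \frac{1}{3}$ ($a = 0 + \frac{1}{3} = \frac{1}{3} \approx 0.33333$)
$D{\left(K,Y \right)} = \frac{2}{3}$ ($D{\left(K,Y \right)} = 6 + 2 \left(\frac{1}{3} - 3\right) = 6 + 2 \left(- \frac{8}{3}\right) = 6 - \frac{16}{3} = \frac{2}{3}$)
$D{\left(20,t \right)} H = \frac{2}{3} \cdot 316 = \frac{632}{3}$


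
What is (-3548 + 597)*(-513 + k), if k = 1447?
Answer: -2756234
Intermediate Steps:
(-3548 + 597)*(-513 + k) = (-3548 + 597)*(-513 + 1447) = -2951*934 = -2756234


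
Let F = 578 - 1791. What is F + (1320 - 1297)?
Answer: -1190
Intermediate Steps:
F = -1213
F + (1320 - 1297) = -1213 + (1320 - 1297) = -1213 + 23 = -1190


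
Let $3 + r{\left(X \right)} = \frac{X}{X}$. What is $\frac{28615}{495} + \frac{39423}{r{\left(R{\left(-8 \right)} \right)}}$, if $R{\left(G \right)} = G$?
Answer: $- \frac{3891431}{198} \approx -19654.0$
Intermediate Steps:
$r{\left(X \right)} = -2$ ($r{\left(X \right)} = -3 + \frac{X}{X} = -3 + 1 = -2$)
$\frac{28615}{495} + \frac{39423}{r{\left(R{\left(-8 \right)} \right)}} = \frac{28615}{495} + \frac{39423}{-2} = 28615 \cdot \frac{1}{495} + 39423 \left(- \frac{1}{2}\right) = \frac{5723}{99} - \frac{39423}{2} = - \frac{3891431}{198}$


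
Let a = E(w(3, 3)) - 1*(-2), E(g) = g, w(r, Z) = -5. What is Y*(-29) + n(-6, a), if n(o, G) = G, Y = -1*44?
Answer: 1273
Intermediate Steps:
Y = -44
a = -3 (a = -5 - 1*(-2) = -5 + 2 = -3)
Y*(-29) + n(-6, a) = -44*(-29) - 3 = 1276 - 3 = 1273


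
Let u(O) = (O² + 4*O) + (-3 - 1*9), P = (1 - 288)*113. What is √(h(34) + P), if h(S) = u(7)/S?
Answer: I*√37488026/34 ≈ 180.08*I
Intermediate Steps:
P = -32431 (P = -287*113 = -32431)
u(O) = -12 + O² + 4*O (u(O) = (O² + 4*O) + (-3 - 9) = (O² + 4*O) - 12 = -12 + O² + 4*O)
h(S) = 65/S (h(S) = (-12 + 7² + 4*7)/S = (-12 + 49 + 28)/S = 65/S)
√(h(34) + P) = √(65/34 - 32431) = √(-1102589/34) = I*√37488026/34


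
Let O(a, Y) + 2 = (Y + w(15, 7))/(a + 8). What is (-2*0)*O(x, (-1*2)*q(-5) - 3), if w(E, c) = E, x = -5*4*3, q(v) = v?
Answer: 0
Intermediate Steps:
x = -60 (x = -20*3 = -60)
O(a, Y) = -2 + (15 + Y)/(8 + a) (O(a, Y) = -2 + (Y + 15)/(a + 8) = -2 + (15 + Y)/(8 + a))
(-2*0)*O(x, (-1*2)*q(-5) - 3) = (-2*0)*((-1 + (-1*2*(-5) - 3) - 2*(-60))/(8 - 60)) = 0*((-1 + (-2*(-5) - 3) + 120)/(-52)) = 0*(-(-1 + (10 - 3) + 120)/52) = 0*(-(-1 + 7 + 120)/52) = 0*(-1/52*126) = 0*(-63/26) = 0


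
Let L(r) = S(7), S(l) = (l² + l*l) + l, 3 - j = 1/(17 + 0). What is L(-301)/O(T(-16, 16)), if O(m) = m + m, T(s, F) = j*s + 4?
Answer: -595/488 ≈ -1.2193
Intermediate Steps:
j = 50/17 (j = 3 - 1/(17 + 0) = 3 - 1/17 = 50/17 ≈ 2.9412)
S(l) = l + 2*l² (S(l) = (l² + l²) + l = 2*l² + l = l + 2*l²)
T(s, F) = 4 + 50*s/17 (T(s, F) = 50*s/17 + 4 = 4 + 50*s/17)
L(r) = 105 (L(r) = 7*(1 + 2*7) = 7*(1 + 14) = 7*15 = 105)
O(m) = 2*m
L(-301)/O(T(-16, 16)) = 105/((2*(4 + (50/17)*(-16)))) = 105/((2*(4 - 800/17))) = 105/((2*(-732/17))) = 105/(-1464/17) = 105*(-17/1464) = -595/488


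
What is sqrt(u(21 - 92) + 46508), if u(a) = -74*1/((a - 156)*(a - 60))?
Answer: sqrt(41126518471314)/29737 ≈ 215.66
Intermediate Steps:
u(a) = -74/((-156 + a)*(-60 + a)) (u(a) = -74*1/((-156 + a)*(-60 + a)) = -74/((-156 + a)*(-60 + a)))
sqrt(u(21 - 92) + 46508) = sqrt(-74/(9360 + (21 - 92)**2 - 216*(21 - 92)) + 46508) = sqrt(-74/(9360 + (-71)**2 - 216*(-71)) + 46508) = sqrt(-74/(9360 + 5041 + 15336) + 46508) = sqrt(-74/29737 + 46508) = sqrt(1383008322/29737) = sqrt(41126518471314)/29737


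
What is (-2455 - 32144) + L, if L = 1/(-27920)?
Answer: -966004081/27920 ≈ -34599.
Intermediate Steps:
L = -1/27920 ≈ -3.5817e-5
(-2455 - 32144) + L = (-2455 - 32144) - 1/27920 = -34599 - 1/27920 = -966004081/27920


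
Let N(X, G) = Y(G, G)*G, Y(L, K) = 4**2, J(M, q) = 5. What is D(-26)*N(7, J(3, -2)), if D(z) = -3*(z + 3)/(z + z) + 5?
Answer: 3820/13 ≈ 293.85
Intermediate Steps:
Y(L, K) = 16
N(X, G) = 16*G
D(z) = 5 - 3*(3 + z)/(2*z) (D(z) = -3*(3 + z)/(2*z) + 5 = 5 - 3*(3 + z)/(2*z))
D(-26)*N(7, J(3, -2)) = ((1/2)*(-9 + 7*(-26))/(-26))*(16*5) = ((1/2)*(-1/26)*(-9 - 182))*80 = ((1/2)*(-1/26)*(-191))*80 = (191/52)*80 = 3820/13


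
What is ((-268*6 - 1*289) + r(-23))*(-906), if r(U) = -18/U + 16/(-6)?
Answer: 39568946/23 ≈ 1.7204e+6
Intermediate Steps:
r(U) = -8/3 - 18/U (r(U) = -18/U + 16*(-⅙) = -18/U - 8/3 = -8/3 - 18/U)
((-268*6 - 1*289) + r(-23))*(-906) = ((-268*6 - 1*289) + (-8/3 - 18/(-23)))*(-906) = ((-1608 - 289) + (-8/3 - 18*(-1/23)))*(-906) = (-1897 + (-8/3 + 18/23))*(-906) = (-1897 - 130/69)*(-906) = -131023/69*(-906) = 39568946/23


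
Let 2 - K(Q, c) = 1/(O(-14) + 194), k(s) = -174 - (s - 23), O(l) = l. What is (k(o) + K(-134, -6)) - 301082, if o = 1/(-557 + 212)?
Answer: -1247096351/4140 ≈ -3.0123e+5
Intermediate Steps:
o = -1/345 (o = 1/(-345) = -1/345 ≈ -0.0028986)
k(s) = -151 - s (k(s) = -174 - (-23 + s) = -174 + (23 - s) = -151 - s)
K(Q, c) = 359/180 (K(Q, c) = 2 - 1/(-14 + 194) = 2 - 1/180 = 359/180)
(k(o) + K(-134, -6)) - 301082 = ((-151 - 1*(-1/345)) + 359/180) - 301082 = ((-151 + 1/345) + 359/180) - 301082 = (-52094/345 + 359/180) - 301082 = -616871/4140 - 301082 = -1247096351/4140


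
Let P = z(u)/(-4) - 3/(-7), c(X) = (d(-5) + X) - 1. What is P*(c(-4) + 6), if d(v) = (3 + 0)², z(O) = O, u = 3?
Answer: -45/14 ≈ -3.2143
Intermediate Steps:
d(v) = 9 (d(v) = 3² = 9)
c(X) = 8 + X (c(X) = (9 + X) - 1 = 8 + X)
P = -9/28 (P = 3/(-4) - 3/(-7) = 3*(-¼) - 3*(-⅐) = -¾ + 3/7 = -9/28 ≈ -0.32143)
P*(c(-4) + 6) = -9*((8 - 4) + 6)/28 = -9*(4 + 6)/28 = -9/28*10 = -45/14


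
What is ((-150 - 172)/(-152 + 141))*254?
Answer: 81788/11 ≈ 7435.3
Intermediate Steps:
((-150 - 172)/(-152 + 141))*254 = -322/(-11)*254 = -322*(-1/11)*254 = (322/11)*254 = 81788/11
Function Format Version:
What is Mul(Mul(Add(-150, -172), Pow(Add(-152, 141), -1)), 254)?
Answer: Rational(81788, 11) ≈ 7435.3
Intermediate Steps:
Mul(Mul(Add(-150, -172), Pow(Add(-152, 141), -1)), 254) = Mul(Mul(-322, Pow(-11, -1)), 254) = Mul(Mul(-322, Rational(-1, 11)), 254) = Mul(Rational(322, 11), 254) = Rational(81788, 11)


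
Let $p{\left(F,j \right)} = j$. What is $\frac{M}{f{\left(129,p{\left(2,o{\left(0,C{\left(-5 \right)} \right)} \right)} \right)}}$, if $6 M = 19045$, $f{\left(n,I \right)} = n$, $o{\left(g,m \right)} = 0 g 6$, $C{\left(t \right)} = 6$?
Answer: $\frac{19045}{774} \approx 24.606$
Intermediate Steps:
$o{\left(g,m \right)} = 0$ ($o{\left(g,m \right)} = 0 \cdot 6 = 0$)
$M = \frac{19045}{6}$ ($M = \frac{1}{6} \cdot 19045 = \frac{19045}{6} \approx 3174.2$)
$\frac{M}{f{\left(129,p{\left(2,o{\left(0,C{\left(-5 \right)} \right)} \right)} \right)}} = \frac{19045}{6 \cdot 129} = \frac{19045}{6} \cdot \frac{1}{129} = \frac{19045}{774}$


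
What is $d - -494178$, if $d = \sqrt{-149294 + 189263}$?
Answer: $494178 + 3 \sqrt{4441} \approx 4.9438 \cdot 10^{5}$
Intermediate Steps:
$d = 3 \sqrt{4441}$ ($d = \sqrt{39969} = 3 \sqrt{4441} \approx 199.92$)
$d - -494178 = 3 \sqrt{4441} - -494178 = 3 \sqrt{4441} + 494178 = 494178 + 3 \sqrt{4441}$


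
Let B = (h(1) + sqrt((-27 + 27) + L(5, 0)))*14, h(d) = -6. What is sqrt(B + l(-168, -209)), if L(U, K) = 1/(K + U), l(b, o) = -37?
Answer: sqrt(-3025 + 70*sqrt(5))/5 ≈ 10.712*I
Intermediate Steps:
B = -84 + 14*sqrt(5)/5 (B = (-6 + sqrt((-27 + 27) + 1/(0 + 5)))*14 = (-6 + sqrt(0 + 1/5))*14 = (-6 + sqrt(1/5))*14 = (-6 + sqrt(5)/5)*14 = -84 + 14*sqrt(5)/5 ≈ -77.739)
sqrt(B + l(-168, -209)) = sqrt((-84 + 14*sqrt(5)/5) - 37) = sqrt(-121 + 14*sqrt(5)/5)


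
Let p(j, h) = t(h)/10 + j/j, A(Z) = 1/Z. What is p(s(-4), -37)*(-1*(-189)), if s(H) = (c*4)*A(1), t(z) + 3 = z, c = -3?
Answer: -567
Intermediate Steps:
A(Z) = 1/Z
t(z) = -3 + z
s(H) = -12 (s(H) = -3*4/1 = -12*1 = -12)
p(j, h) = 7/10 + h/10 (p(j, h) = (-3 + h)/10 + j/j = (-3 + h)*(⅒) + 1 = (-3/10 + h/10) + 1 = 7/10 + h/10)
p(s(-4), -37)*(-1*(-189)) = (7/10 + (⅒)*(-37))*(-1*(-189)) = (7/10 - 37/10)*189 = -3*189 = -567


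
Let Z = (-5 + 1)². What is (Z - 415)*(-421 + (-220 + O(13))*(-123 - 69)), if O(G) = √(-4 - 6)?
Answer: -16685781 + 76608*I*√10 ≈ -1.6686e+7 + 2.4226e+5*I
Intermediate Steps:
O(G) = I*√10 (O(G) = √(-10) = I*√10)
Z = 16 (Z = (-4)² = 16)
(Z - 415)*(-421 + (-220 + O(13))*(-123 - 69)) = (16 - 415)*(-421 + (-220 + I*√10)*(-123 - 69)) = -399*(-421 + (-220 + I*√10)*(-192)) = -399*(-421 + (42240 - 192*I*√10)) = -399*(41819 - 192*I*√10) = -16685781 + 76608*I*√10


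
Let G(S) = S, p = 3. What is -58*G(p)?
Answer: -174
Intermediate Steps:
-58*G(p) = -58*3 = -174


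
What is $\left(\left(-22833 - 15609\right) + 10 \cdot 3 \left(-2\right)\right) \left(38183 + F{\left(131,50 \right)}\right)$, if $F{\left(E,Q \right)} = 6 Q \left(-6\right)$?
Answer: $-1400818266$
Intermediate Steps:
$F{\left(E,Q \right)} = - 36 Q$
$\left(\left(-22833 - 15609\right) + 10 \cdot 3 \left(-2\right)\right) \left(38183 + F{\left(131,50 \right)}\right) = \left(\left(-22833 - 15609\right) + 10 \cdot 3 \left(-2\right)\right) \left(38183 - 1800\right) = \left(\left(-22833 - 15609\right) + 30 \left(-2\right)\right) \left(38183 - 1800\right) = \left(-38442 - 60\right) 36383 = \left(-38502\right) 36383 = -1400818266$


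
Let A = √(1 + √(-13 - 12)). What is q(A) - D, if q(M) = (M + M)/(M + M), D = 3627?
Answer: -3626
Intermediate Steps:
A = √(1 + 5*I) (A = √(1 + √(-25)) = √(1 + 5*I) ≈ 1.7463 + 1.4316*I)
q(M) = 1 (q(M) = (2*M)/((2*M)) = (2*M)*(1/(2*M)) = 1)
q(A) - D = 1 - 1*3627 = 1 - 3627 = -3626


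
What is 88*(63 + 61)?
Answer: 10912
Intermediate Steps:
88*(63 + 61) = 88*124 = 10912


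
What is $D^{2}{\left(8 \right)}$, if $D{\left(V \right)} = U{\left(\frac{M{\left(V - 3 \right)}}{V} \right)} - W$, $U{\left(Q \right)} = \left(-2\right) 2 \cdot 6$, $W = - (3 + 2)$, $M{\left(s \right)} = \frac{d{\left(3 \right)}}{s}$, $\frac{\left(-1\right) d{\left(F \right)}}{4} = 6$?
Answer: $361$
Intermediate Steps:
$d{\left(F \right)} = -24$ ($d{\left(F \right)} = \left(-4\right) 6 = -24$)
$M{\left(s \right)} = - \frac{24}{s}$
$W = -5$ ($W = \left(-1\right) 5 = -5$)
$U{\left(Q \right)} = -24$ ($U{\left(Q \right)} = \left(-4\right) 6 = -24$)
$D{\left(V \right)} = -19$ ($D{\left(V \right)} = -24 - -5 = -24 + 5 = -19$)
$D^{2}{\left(8 \right)} = \left(-19\right)^{2} = 361$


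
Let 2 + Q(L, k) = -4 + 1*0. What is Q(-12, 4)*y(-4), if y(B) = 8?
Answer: -48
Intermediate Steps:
Q(L, k) = -6 (Q(L, k) = -2 + (-4 + 1*0) = -2 + (-4 + 0) = -2 - 4 = -6)
Q(-12, 4)*y(-4) = -6*8 = -48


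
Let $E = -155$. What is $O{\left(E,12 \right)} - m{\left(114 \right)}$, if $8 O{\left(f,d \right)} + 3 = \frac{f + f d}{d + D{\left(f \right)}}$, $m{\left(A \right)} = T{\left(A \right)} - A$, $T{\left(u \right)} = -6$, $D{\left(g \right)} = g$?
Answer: $\frac{5341}{44} \approx 121.39$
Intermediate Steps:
$m{\left(A \right)} = -6 - A$
$O{\left(f,d \right)} = - \frac{3}{8} + \frac{f + d f}{8 \left(d + f\right)}$ ($O{\left(f,d \right)} = - \frac{3}{8} + \frac{\left(f + f d\right) \frac{1}{d + f}}{8} = - \frac{3}{8} + \frac{\left(f + d f\right) \frac{1}{d + f}}{8} = - \frac{3}{8} + \frac{\frac{1}{d + f} \left(f + d f\right)}{8} = - \frac{3}{8} + \frac{f + d f}{8 \left(d + f\right)}$)
$O{\left(E,12 \right)} - m{\left(114 \right)} = \frac{\left(-3\right) 12 - -310 + 12 \left(-155\right)}{8 \left(12 - 155\right)} - \left(-6 - 114\right) = \frac{-36 + 310 - 1860}{8 \left(-143\right)} - \left(-6 - 114\right) = \frac{1}{8} \left(- \frac{1}{143}\right) \left(-1586\right) - -120 = \frac{61}{44} + 120 = \frac{5341}{44}$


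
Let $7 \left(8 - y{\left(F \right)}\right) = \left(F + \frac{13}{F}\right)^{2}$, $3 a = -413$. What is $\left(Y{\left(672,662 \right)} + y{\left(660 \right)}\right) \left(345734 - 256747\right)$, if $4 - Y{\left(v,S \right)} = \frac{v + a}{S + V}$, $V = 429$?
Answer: $- \frac{18419279895313952873}{3326677200} \approx -5.5368 \cdot 10^{9}$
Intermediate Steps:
$a = - \frac{413}{3}$ ($a = \frac{1}{3} \left(-413\right) = - \frac{413}{3} \approx -137.67$)
$Y{\left(v,S \right)} = 4 - \frac{- \frac{413}{3} + v}{429 + S}$ ($Y{\left(v,S \right)} = 4 - \frac{v - \frac{413}{3}}{S + 429} = 4 - \frac{- \frac{413}{3} + v}{429 + S}$)
$y{\left(F \right)} = 8 - \frac{\left(F + \frac{13}{F}\right)^{2}}{7}$
$\left(Y{\left(672,662 \right)} + y{\left(660 \right)}\right) \left(345734 - 256747\right) = \left(\frac{\frac{5561}{3} - 672 + 4 \cdot 662}{429 + 662} + \frac{-169 - 660^{4} + 30 \cdot 660^{2}}{7 \cdot 435600}\right) \left(345734 - 256747\right) = \left(\frac{\frac{5561}{3} - 672 + 2648}{1091} + \frac{1}{7} \cdot \frac{1}{435600} \left(-169 - 189747360000 + 30 \cdot 435600\right)\right) 88987 = \left(\frac{1}{1091} \cdot \frac{11489}{3} + \frac{1}{7} \cdot \frac{1}{435600} \left(-169 - 189747360000 + 13068000\right)\right) 88987 = \left(\frac{11489}{3273} + \frac{1}{7} \cdot \frac{1}{435600} \left(-189734292169\right)\right) 88987 = \left(\frac{11489}{3273} - \frac{189734292169}{3049200}\right) 88987 = \left(- \frac{206988435336779}{3326677200}\right) 88987 = - \frac{18419279895313952873}{3326677200}$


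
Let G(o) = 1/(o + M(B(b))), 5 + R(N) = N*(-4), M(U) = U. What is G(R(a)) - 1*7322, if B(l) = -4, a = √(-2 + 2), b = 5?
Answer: -65899/9 ≈ -7322.1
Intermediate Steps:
a = 0 (a = √0 = 0)
R(N) = -5 - 4*N (R(N) = -5 + N*(-4) = -5 - 4*N)
G(o) = 1/(-4 + o) (G(o) = 1/(o - 4) = 1/(-4 + o))
G(R(a)) - 1*7322 = 1/(-4 + (-5 - 4*0)) - 1*7322 = 1/(-4 + (-5 + 0)) - 7322 = 1/(-4 - 5) - 7322 = 1/(-9) - 7322 = -⅑ - 7322 = -65899/9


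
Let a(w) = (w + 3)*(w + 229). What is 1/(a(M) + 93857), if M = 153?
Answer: 1/153449 ≈ 6.5168e-6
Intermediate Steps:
a(w) = (3 + w)*(229 + w)
1/(a(M) + 93857) = 1/((687 + 153² + 232*153) + 93857) = 1/((687 + 23409 + 35496) + 93857) = 1/(59592 + 93857) = 1/153449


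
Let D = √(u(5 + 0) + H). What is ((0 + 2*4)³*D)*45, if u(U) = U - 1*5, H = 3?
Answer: 23040*√3 ≈ 39906.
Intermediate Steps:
u(U) = -5 + U (u(U) = U - 5 = -5 + U)
D = √3 (D = √((-5 + (5 + 0)) + 3) = √((-5 + 5) + 3) = √(0 + 3) = √3 ≈ 1.7320)
((0 + 2*4)³*D)*45 = ((0 + 2*4)³*√3)*45 = ((0 + 8)³*√3)*45 = (8³*√3)*45 = (512*√3)*45 = 23040*√3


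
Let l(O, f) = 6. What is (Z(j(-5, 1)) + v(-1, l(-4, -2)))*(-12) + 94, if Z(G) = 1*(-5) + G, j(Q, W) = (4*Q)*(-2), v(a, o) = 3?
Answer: -362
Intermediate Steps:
j(Q, W) = -8*Q
Z(G) = -5 + G
(Z(j(-5, 1)) + v(-1, l(-4, -2)))*(-12) + 94 = ((-5 - 8*(-5)) + 3)*(-12) + 94 = ((-5 + 40) + 3)*(-12) + 94 = (35 + 3)*(-12) + 94 = 38*(-12) + 94 = -456 + 94 = -362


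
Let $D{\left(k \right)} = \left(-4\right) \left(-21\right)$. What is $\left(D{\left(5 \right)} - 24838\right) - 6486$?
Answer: $-31240$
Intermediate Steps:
$D{\left(k \right)} = 84$
$\left(D{\left(5 \right)} - 24838\right) - 6486 = \left(84 - 24838\right) - 6486 = -24754 - 6486 = -31240$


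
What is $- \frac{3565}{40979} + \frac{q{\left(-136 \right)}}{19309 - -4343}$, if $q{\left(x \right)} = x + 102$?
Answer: $- \frac{42856333}{484617654} \approx -0.088433$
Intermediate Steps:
$q{\left(x \right)} = 102 + x$
$- \frac{3565}{40979} + \frac{q{\left(-136 \right)}}{19309 - -4343} = - \frac{3565}{40979} + \frac{102 - 136}{19309 - -4343} = \left(-3565\right) \frac{1}{40979} - \frac{34}{19309 + 4343} = - \frac{3565}{40979} - \frac{34}{23652} = - \frac{3565}{40979} - \frac{17}{11826} = - \frac{42856333}{484617654}$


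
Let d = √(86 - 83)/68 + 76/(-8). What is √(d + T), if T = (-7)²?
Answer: √(45662 + 17*√3)/34 ≈ 6.2869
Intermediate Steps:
T = 49
d = -19/2 + √3/68 (d = √3*(1/68) + 76*(-⅛) = √3/68 - 19/2 = -19/2 + √3/68 ≈ -9.4745)
√(d + T) = √((-19/2 + √3/68) + 49) = √(79/2 + √3/68)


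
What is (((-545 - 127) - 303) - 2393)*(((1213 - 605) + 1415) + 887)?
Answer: -9800880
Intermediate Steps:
(((-545 - 127) - 303) - 2393)*(((1213 - 605) + 1415) + 887) = ((-672 - 303) - 2393)*((608 + 1415) + 887) = (-975 - 2393)*(2023 + 887) = -3368*2910 = -9800880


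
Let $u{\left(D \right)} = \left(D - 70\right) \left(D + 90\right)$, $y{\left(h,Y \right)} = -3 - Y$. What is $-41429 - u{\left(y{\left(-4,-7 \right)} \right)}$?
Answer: $-35225$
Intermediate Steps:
$u{\left(D \right)} = \left(-70 + D\right) \left(90 + D\right)$
$-41429 - u{\left(y{\left(-4,-7 \right)} \right)} = -41429 - \left(-6300 + \left(-3 - -7\right)^{2} + 20 \left(-3 - -7\right)\right) = -41429 - \left(-6300 + \left(-3 + 7\right)^{2} + 20 \left(-3 + 7\right)\right) = -41429 - \left(-6300 + 4^{2} + 20 \cdot 4\right) = -41429 - \left(-6300 + 16 + 80\right) = -41429 - -6204 = -41429 + 6204 = -35225$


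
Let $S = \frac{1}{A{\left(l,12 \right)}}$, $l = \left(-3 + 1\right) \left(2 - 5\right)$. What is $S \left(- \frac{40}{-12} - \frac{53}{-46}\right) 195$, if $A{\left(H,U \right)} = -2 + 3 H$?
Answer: $\frac{40235}{736} \approx 54.667$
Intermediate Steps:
$l = 6$ ($l = \left(-2\right) \left(-3\right) = 6$)
$S = \frac{1}{16}$ ($S = \frac{1}{-2 + 3 \cdot 6} = \frac{1}{-2 + 18} = \frac{1}{16} \approx 0.0625$)
$S \left(- \frac{40}{-12} - \frac{53}{-46}\right) 195 = \frac{- \frac{40}{-12} - \frac{53}{-46}}{16} \cdot 195 = \frac{\left(-40\right) \left(- \frac{1}{12}\right) - - \frac{53}{46}}{16} \cdot 195 = \frac{\frac{10}{3} + \frac{53}{46}}{16} \cdot 195 = \frac{1}{16} \cdot \frac{619}{138} \cdot 195 = \frac{619}{2208} \cdot 195 = \frac{40235}{736}$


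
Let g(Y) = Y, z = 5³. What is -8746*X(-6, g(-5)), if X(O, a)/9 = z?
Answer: -9839250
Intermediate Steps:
z = 125
X(O, a) = 1125 (X(O, a) = 9*125 = 1125)
-8746*X(-6, g(-5)) = -8746*1125 = -9839250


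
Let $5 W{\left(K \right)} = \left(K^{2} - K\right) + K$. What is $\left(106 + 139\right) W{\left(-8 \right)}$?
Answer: $3136$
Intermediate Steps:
$W{\left(K \right)} = \frac{K^{2}}{5}$ ($W{\left(K \right)} = \frac{\left(K^{2} - K\right) + K}{5} = \frac{K^{2}}{5}$)
$\left(106 + 139\right) W{\left(-8 \right)} = \left(106 + 139\right) \frac{\left(-8\right)^{2}}{5} = 245 \cdot \frac{1}{5} \cdot 64 = 245 \cdot \frac{64}{5} = 3136$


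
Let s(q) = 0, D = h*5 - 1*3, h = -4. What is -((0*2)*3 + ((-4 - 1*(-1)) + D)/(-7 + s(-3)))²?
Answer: -676/49 ≈ -13.796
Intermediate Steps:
D = -23 (D = -4*5 - 1*3 = -20 - 3 = -23)
-((0*2)*3 + ((-4 - 1*(-1)) + D)/(-7 + s(-3)))² = -((0*2)*3 + ((-4 - 1*(-1)) - 23)/(-7 + 0))² = -(0*3 + ((-4 + 1) - 23)/(-7))² = -(0 + (-3 - 23)*(-⅐))² = -(0 - 26*(-⅐))² = -(0 + 26/7)² = -(26/7)² = -1*676/49 = -676/49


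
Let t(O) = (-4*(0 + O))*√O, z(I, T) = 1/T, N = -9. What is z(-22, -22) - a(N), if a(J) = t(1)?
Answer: 87/22 ≈ 3.9545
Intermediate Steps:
t(O) = -4*O^(3/2) (t(O) = (-4*O)*√O = -4*O^(3/2))
a(J) = -4 (a(J) = -4*1^(3/2) = -4*1 = -4)
z(-22, -22) - a(N) = 1/(-22) - 1*(-4) = -1/22 + 4 = 87/22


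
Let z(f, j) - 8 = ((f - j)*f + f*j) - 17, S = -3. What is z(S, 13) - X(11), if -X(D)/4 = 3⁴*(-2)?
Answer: -648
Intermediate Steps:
z(f, j) = -9 + f*j + f*(f - j) (z(f, j) = 8 + (((f - j)*f + f*j) - 17) = 8 + ((f*(f - j) + f*j) - 17) = 8 + ((f*j + f*(f - j)) - 17) = 8 + (-17 + f*j + f*(f - j)) = -9 + f*j + f*(f - j))
X(D) = 648 (X(D) = -4*3⁴*(-2) = -324*(-2) = -4*(-162) = 648)
z(S, 13) - X(11) = (-9 + (-3)²) - 1*648 = (-9 + 9) - 648 = 0 - 648 = -648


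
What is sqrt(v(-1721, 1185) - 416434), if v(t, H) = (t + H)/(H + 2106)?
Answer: I*sqrt(4510265575530)/3291 ≈ 645.32*I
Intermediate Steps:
v(t, H) = (H + t)/(2106 + H)
sqrt(v(-1721, 1185) - 416434) = sqrt((1185 - 1721)/(2106 + 1185) - 416434) = sqrt(-536/3291 - 416434) = sqrt(-1370484830/3291) = I*sqrt(4510265575530)/3291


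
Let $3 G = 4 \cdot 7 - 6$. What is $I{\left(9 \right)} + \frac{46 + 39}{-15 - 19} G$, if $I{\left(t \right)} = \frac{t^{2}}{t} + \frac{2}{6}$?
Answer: $-9$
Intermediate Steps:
$I{\left(t \right)} = \frac{1}{3} + t$ ($I{\left(t \right)} = t + 2 \cdot \frac{1}{6} = t + \frac{1}{3} = \frac{1}{3} + t$)
$G = \frac{22}{3}$ ($G = \frac{4 \cdot 7 - 6}{3} = \frac{28 - 6}{3} = \frac{1}{3} \cdot 22 = \frac{22}{3} \approx 7.3333$)
$I{\left(9 \right)} + \frac{46 + 39}{-15 - 19} G = \left(\frac{1}{3} + 9\right) + \frac{46 + 39}{-15 - 19} \cdot \frac{22}{3} = \frac{28}{3} + \frac{85}{-34} \cdot \frac{22}{3} = \frac{28}{3} + 85 \left(- \frac{1}{34}\right) \frac{22}{3} = \frac{28}{3} - \frac{55}{3} = -9$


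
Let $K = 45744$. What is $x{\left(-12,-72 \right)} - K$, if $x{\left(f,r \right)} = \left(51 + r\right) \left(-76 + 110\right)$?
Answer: $-46458$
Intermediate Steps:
$x{\left(f,r \right)} = 1734 + 34 r$ ($x{\left(f,r \right)} = \left(51 + r\right) 34 = 1734 + 34 r$)
$x{\left(-12,-72 \right)} - K = \left(1734 + 34 \left(-72\right)\right) - 45744 = \left(1734 - 2448\right) - 45744 = -714 - 45744 = -46458$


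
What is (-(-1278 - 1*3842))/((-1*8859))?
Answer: -5120/8859 ≈ -0.57794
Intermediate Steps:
(-(-1278 - 1*3842))/((-1*8859)) = -(-1278 - 3842)/(-8859) = -1*(-5120)*(-1/8859) = 5120*(-1/8859) = -5120/8859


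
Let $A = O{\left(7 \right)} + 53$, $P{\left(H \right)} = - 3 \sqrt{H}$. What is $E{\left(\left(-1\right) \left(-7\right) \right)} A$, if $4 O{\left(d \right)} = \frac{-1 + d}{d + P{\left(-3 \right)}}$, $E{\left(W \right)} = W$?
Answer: $\frac{56539}{152} + \frac{63 i \sqrt{3}}{152} \approx 371.97 + 0.71789 i$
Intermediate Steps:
$O{\left(d \right)} = \frac{-1 + d}{4 \left(d - 3 i \sqrt{3}\right)}$ ($O{\left(d \right)} = \frac{\left(-1 + d\right) \frac{1}{d - 3 \sqrt{-3}}}{4} = \frac{\left(-1 + d\right) \frac{1}{d - 3 i \sqrt{3}}}{4} = \frac{\frac{1}{d - 3 i \sqrt{3}} \left(-1 + d\right)}{4} = \frac{-1 + d}{4 \left(d - 3 i \sqrt{3}\right)}$)
$A = 53 + \frac{3}{2 \left(7 - 3 i \sqrt{3}\right)}$ ($A = \frac{-1 + 7}{4 \left(7 - 3 i \sqrt{3}\right)} + 53 = \frac{1}{4} \frac{1}{7 - 3 i \sqrt{3}} \cdot 6 + 53 = \frac{3}{2 \left(7 - 3 i \sqrt{3}\right)} + 53 = 53 + \frac{3}{2 \left(7 - 3 i \sqrt{3}\right)} \approx 53.138 + 0.10256 i$)
$E{\left(\left(-1\right) \left(-7\right) \right)} A = \left(-1\right) \left(-7\right) \left(\frac{8077}{152} + \frac{9 i \sqrt{3}}{152}\right) = 7 \left(\frac{8077}{152} + \frac{9 i \sqrt{3}}{152}\right) = \frac{56539}{152} + \frac{63 i \sqrt{3}}{152}$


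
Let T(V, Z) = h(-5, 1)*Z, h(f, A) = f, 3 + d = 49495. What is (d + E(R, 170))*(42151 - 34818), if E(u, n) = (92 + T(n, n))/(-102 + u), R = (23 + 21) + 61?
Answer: 1083216094/3 ≈ 3.6107e+8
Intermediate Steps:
d = 49492 (d = -3 + 49495 = 49492)
R = 105 (R = 44 + 61 = 105)
T(V, Z) = -5*Z
E(u, n) = (92 - 5*n)/(-102 + u)
(d + E(R, 170))*(42151 - 34818) = (49492 + (92 - 5*170)/(-102 + 105))*(42151 - 34818) = (49492 + (92 - 850)/3)*7333 = (49492 + (⅓)*(-758))*7333 = (49492 - 758/3)*7333 = (147718/3)*7333 = 1083216094/3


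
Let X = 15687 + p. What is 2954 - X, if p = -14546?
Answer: 1813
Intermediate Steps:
X = 1141 (X = 15687 - 14546 = 1141)
2954 - X = 2954 - 1*1141 = 2954 - 1141 = 1813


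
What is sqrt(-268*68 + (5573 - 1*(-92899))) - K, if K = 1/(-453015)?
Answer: 1/453015 + 2*sqrt(20062) ≈ 283.28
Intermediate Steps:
K = -1/453015 ≈ -2.2074e-6
sqrt(-268*68 + (5573 - 1*(-92899))) - K = sqrt(-268*68 + (5573 - 1*(-92899))) - 1*(-1/453015) = sqrt(-18224 + (5573 + 92899)) + 1/453015 = sqrt(-18224 + 98472) + 1/453015 = sqrt(80248) + 1/453015 = 2*sqrt(20062) + 1/453015 = 1/453015 + 2*sqrt(20062)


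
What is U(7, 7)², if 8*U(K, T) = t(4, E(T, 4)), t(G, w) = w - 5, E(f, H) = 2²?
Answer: 1/64 ≈ 0.015625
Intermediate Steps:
E(f, H) = 4
t(G, w) = -5 + w
U(K, T) = -⅛ (U(K, T) = (-5 + 4)/8 = (⅛)*(-1) = -⅛)
U(7, 7)² = (-⅛)² = 1/64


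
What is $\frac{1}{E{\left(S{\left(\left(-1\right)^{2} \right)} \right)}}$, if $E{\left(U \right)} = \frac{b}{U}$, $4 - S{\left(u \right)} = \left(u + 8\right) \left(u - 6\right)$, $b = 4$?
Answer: $\frac{49}{4} \approx 12.25$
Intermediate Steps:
$S{\left(u \right)} = 4 - \left(-6 + u\right) \left(8 + u\right)$ ($S{\left(u \right)} = 4 - \left(u + 8\right) \left(u - 6\right) = 4 - \left(8 + u\right) \left(-6 + u\right) = 4 - \left(-6 + u\right) \left(8 + u\right)$)
$E{\left(U \right)} = \frac{4}{U}$
$\frac{1}{E{\left(S{\left(\left(-1\right)^{2} \right)} \right)}} = \frac{1}{4 \frac{1}{52 - \left(\left(-1\right)^{2}\right)^{2} - 2 \left(-1\right)^{2}}} = \frac{1}{4 \frac{1}{52 - 1^{2} - 2}} = \frac{1}{4 \frac{1}{52 - 1 - 2}} = \frac{1}{4 \cdot \frac{1}{49}} = \frac{1}{\frac{4}{49}} = \frac{49}{4}$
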